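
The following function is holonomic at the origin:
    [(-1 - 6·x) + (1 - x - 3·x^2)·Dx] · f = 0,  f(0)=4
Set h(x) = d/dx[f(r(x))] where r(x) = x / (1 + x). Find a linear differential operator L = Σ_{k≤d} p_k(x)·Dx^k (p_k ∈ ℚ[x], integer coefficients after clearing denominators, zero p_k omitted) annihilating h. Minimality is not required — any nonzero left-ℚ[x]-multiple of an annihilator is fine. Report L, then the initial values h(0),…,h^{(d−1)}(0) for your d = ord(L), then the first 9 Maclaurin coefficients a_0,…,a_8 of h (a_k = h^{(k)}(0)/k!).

L = (6 + 18·x + 72·x^2 + 42·x^3) + (-1 - 9·x - 12·x^2 + 17·x^3 + 21·x^4)·Dx  (order 1).
h: a_k = 4, 24, 0, 144, -180, 864, -1764, 5472, -12960, …
ICs: h(0) = 4.

f: a_k = 4, 4, 16, 28, 76, 160, 388, 868, 2032, …
Substitute x→r, Dx→(1/r')Dx; clear ⇒ L₀.
h₀' ⇒ L via d/dx closure of L₀.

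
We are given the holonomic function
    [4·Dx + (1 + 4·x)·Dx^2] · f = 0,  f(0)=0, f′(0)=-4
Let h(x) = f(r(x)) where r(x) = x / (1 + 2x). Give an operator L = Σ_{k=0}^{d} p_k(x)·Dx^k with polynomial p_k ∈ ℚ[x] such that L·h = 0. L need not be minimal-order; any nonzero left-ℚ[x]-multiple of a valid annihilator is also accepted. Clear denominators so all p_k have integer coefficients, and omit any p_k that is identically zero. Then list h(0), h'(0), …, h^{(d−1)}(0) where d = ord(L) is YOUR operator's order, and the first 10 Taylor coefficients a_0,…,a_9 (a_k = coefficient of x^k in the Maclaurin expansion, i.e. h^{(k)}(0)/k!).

f: a_k = 0, -4, 8, -64/3, 64, -1024/5, 2048/3, -16384/7, 8192, -262144/9, …
L₀ from L_f via x↦r, Dx↦r'^{-1}Dx.
L = (8 + 24·x)·Dx + (1 + 8·x + 12·x^2)·Dx^2  (order 2).
h: a_k = 0, -4, 16, -208/3, 320, -7744/5, 23296/3, -279808/7, 209920, -10077184/9, …
ICs: h(0) = 0, h′(0) = -4.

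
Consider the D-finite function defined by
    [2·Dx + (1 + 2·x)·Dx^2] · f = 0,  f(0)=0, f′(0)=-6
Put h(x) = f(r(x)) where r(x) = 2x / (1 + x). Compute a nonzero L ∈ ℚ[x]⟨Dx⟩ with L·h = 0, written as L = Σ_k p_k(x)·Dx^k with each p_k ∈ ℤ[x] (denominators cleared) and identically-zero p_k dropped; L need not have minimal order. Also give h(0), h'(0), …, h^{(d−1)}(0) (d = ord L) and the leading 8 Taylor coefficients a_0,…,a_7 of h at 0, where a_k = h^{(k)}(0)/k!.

f: a_k = 0, -6, 6, -8, 12, -96/5, 32, -384/7, …
f∘r: x↦r, Dx↦Dx/r' in L_f ⇒ L₀.
L = (6 + 10·x)·Dx + (1 + 6·x + 5·x^2)·Dx^2  (order 2).
h: a_k = 0, -12, 36, -124, 468, -9372/5, 7812, -234372/7, …
ICs: h(0) = 0, h′(0) = -12.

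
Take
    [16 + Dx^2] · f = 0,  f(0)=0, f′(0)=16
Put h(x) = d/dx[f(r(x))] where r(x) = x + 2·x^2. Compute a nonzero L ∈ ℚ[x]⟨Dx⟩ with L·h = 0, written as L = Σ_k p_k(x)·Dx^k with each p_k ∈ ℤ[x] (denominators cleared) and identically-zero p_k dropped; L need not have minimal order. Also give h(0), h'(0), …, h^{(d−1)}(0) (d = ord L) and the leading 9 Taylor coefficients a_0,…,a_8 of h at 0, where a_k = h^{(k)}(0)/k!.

L = (64 + 256·x + 1536·x^2 + 4096·x^3 + 4096·x^4) + (-12 - 48·x)·Dx + (1 + 8·x + 16·x^2)·Dx^2  (order 2).
h: a_k = 16, 64, -128, -1024, -7168/3, 0, 425984/45, 917504/45, 4653056/315, …
ICs: h(0) = 16, h′(0) = 64.

f: a_k = 0, 16, 0, -128/3, 0, 512/15, 0, -4096/315, 0, …
f∘r: x↦r, Dx↦Dx/r' in L_f ⇒ L₀.
Differentiate: ansatz ord ≤ ord L₀ ⇒ L.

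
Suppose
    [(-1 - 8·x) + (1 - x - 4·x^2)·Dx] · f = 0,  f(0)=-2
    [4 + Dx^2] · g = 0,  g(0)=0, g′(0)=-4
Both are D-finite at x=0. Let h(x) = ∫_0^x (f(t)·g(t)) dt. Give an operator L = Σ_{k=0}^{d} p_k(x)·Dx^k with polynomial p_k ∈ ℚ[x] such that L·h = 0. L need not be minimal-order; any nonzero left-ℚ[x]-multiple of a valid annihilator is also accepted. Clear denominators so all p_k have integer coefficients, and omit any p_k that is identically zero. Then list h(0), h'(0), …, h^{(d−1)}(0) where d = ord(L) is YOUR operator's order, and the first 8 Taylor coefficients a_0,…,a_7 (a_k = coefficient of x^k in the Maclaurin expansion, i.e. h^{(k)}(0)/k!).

L = (4 + 4·x + 16·x^2)·Dx + (2 + 16·x)·Dx^2 + (-1 + x + 4·x^2)·Dx^3  (order 3).
h: a_k = 0, 0, 4, 8/3, 26/3, 40/3, 172/5, 7096/105, …
ICs: h(0) = 0, h′(0) = 0, h′′(0) = 8.

f: a_k = -2, -2, -10, -18, -58, -130, -362, -882, …
g: a_k = 0, -4, 0, 8/3, 0, -8/15, 0, 16/315, …
Sym-product of L_f,L_g gives L₀ (≤ ord 2).
Integrate: L := L₀·Dx.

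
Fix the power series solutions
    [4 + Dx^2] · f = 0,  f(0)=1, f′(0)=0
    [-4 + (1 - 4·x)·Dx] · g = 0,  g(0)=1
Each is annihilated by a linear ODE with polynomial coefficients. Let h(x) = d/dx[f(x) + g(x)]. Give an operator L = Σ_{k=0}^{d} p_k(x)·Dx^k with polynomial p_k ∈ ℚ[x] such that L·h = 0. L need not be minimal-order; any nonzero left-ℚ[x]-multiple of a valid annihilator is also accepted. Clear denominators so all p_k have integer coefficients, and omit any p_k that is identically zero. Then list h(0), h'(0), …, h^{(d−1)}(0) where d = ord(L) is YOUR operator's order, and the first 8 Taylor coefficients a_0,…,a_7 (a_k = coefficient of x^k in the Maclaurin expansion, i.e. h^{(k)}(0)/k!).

f: a_k = 1, 0, -2, 0, 2/3, 0, -4/45, 0, …
g: a_k = 1, 4, 16, 64, 256, 1024, 4096, 16384, …
Weyl lclm of L_f,L_g ⇒ L₀ (ord ≤ 3).
Derive L from L₀ (diff closure).
L = (1568 - 256·x + 512·x^2) + (-100 + 432·x - 192·x^2 + 256·x^3)·Dx + (392 - 64·x + 128·x^2)·Dx^2 + (-25 + 108·x - 48·x^2 + 64·x^3)·Dx^3  (order 3).
h: a_k = 4, 28, 192, 3080/3, 5120, 368632/15, 114688, 165150736/315, …
ICs: h(0) = 4, h′(0) = 28, h′′(0) = 384.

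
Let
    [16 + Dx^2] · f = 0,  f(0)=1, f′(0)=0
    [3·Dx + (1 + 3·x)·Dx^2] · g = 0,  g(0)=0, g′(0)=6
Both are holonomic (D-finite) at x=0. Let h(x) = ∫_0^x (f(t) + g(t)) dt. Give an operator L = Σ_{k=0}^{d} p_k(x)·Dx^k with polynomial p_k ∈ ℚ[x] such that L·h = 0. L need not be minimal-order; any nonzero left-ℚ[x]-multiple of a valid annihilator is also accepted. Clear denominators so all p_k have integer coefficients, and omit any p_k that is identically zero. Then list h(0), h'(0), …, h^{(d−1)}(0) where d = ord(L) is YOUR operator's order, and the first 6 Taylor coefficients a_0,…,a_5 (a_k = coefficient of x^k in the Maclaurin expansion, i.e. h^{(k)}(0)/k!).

f: a_k = 1, 0, -8, 0, 32/3, 0, …
g: a_k = 0, 6, -9, 18, -81/2, 486/5, …
f+g: L₀ = lclm(L_f,L_g), ord ≤ 2+2.
∫: right-multiply L₀ by Dx.
L = (1680 + 2304·x + 3456·x^2)·Dx^2 + (272 + 1584·x + 3456·x^2 + 3456·x^3)·Dx^3 + (105 + 144·x + 216·x^2)·Dx^4 + (17 + 99·x + 216·x^2 + 216·x^3)·Dx^5  (order 5).
h: a_k = 0, 1, 3, -17/3, 9/2, -179/30, …
ICs: h(0) = 0, h′(0) = 1, h′′(0) = 6, h′′′(0) = -34, h′′′′(0) = 108.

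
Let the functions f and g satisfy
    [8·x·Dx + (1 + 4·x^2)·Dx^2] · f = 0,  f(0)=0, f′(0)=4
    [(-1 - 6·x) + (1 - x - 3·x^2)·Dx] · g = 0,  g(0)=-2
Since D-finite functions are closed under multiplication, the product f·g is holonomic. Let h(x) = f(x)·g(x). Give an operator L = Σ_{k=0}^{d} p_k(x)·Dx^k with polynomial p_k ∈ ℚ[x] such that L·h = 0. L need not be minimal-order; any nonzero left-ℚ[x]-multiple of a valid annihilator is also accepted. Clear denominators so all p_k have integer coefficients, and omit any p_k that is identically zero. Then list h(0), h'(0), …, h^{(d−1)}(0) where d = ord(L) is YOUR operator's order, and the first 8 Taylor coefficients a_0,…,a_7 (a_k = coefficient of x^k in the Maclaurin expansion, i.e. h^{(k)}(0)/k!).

L = (6 + 8·x + 72·x^2) + (2 + 4·x + 16·x^2 + 72·x^3)·Dx + (-1 + x - x^2 + 4·x^3 + 12·x^4)·Dx^2  (order 2).
h: a_k = 0, -8, -8, -64/3, -136/3, -2024/15, -4064/15, -63272/105, …
ICs: h(0) = 0, h′(0) = -8.

f: a_k = 0, 4, 0, -16/3, 0, 64/5, 0, -256/7, …
g: a_k = -2, -2, -8, -14, -38, -80, -194, -434, …
h₀=f·g: eliminate ⇒ L₀, order ≤ 2·1.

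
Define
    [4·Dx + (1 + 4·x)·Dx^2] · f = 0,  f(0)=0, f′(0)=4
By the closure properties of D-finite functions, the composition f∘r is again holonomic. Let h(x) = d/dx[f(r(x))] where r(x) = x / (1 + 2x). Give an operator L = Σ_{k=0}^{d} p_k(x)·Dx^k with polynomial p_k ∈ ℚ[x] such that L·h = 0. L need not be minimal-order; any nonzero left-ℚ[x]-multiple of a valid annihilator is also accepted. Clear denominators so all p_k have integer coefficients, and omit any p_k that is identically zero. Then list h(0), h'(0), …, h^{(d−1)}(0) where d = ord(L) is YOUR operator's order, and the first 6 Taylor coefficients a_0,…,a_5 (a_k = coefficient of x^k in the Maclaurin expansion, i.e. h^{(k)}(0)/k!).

L = (8 + 24·x) + (1 + 8·x + 12·x^2)·Dx  (order 1).
h: a_k = 4, -32, 208, -1280, 7744, -46592, …
ICs: h(0) = 4.

f: a_k = 0, 4, -8, 64/3, -64, 1024/5, …
f∘r: x↦r, Dx↦Dx/r' in L_f ⇒ L₀.
Differentiate: ansatz ord ≤ ord L₀ ⇒ L.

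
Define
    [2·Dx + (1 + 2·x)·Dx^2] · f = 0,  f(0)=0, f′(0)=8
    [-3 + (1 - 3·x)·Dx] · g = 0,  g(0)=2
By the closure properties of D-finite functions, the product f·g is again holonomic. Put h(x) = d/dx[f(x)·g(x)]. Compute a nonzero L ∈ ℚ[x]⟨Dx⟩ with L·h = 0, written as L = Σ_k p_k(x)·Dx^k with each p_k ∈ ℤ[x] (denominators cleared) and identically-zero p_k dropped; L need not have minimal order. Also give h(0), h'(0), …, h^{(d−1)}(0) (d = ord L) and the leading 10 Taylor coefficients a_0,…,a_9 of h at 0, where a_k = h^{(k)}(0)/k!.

f: a_k = 0, 8, -8, 32/3, -16, 128/5, -128/3, 512/7, -128, 2048/9, …
g: a_k = 2, 6, 18, 54, 162, 486, 1458, 4374, 13122, 39366, …
Sym-product of L_f,L_g gives L₀ (≤ ord 2).
h=h₀': d/dx-closure on L₀ ⇒ L.
L = 24 + (5 + 30·x)·Dx + (-1 + x + 6·x^2)·Dx^2  (order 2).
h: a_k = 16, 64, 352, 1280, 5056, 88448/5, 314688/5, 7480832/35, 25391168/35, 50610304/21, …
ICs: h(0) = 16, h′(0) = 64.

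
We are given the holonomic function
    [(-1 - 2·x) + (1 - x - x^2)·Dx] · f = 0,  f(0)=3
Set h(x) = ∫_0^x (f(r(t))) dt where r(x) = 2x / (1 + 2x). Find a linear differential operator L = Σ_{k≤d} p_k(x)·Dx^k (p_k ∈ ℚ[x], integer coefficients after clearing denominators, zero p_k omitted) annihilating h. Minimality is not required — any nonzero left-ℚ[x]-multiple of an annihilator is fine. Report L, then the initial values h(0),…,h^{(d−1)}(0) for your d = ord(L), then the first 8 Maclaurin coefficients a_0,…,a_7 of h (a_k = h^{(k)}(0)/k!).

L = (2 + 12·x)·Dx + (-1 - 4·x + 8·x^3)·Dx^2  (order 2).
h: a_k = 0, 3, 3, 4, 0, 48/5, -16, 384/7, …
ICs: h(0) = 0, h′(0) = 3.

f: a_k = 3, 3, 6, 9, 15, 24, 39, 63, …
h₀=f(r): pull back L_f along r ⇒ L₀.
Integrate: L := L₀·Dx.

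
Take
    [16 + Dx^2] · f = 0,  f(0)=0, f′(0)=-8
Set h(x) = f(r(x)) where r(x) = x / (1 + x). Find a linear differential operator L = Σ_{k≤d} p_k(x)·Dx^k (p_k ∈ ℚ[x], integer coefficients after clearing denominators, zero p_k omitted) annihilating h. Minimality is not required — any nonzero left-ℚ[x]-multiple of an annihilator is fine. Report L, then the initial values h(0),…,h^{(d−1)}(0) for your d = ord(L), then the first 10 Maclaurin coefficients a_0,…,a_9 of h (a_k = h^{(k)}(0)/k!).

L = 16 + (2 + 6·x + 6·x^2 + 2·x^3)·Dx + (1 + 4·x + 6·x^2 + 4·x^3 + x^4)·Dx^2  (order 2).
h: a_k = 0, -8, 8, 40/3, -56, 1544/15, -120, 19688/315, 5032/45, -240824/567, …
ICs: h(0) = 0, h′(0) = -8.

f: a_k = 0, -8, 0, 64/3, 0, -256/15, 0, 2048/315, 0, -4096/2835, …
f∘r: x↦r, Dx↦Dx/r' in L_f ⇒ L₀.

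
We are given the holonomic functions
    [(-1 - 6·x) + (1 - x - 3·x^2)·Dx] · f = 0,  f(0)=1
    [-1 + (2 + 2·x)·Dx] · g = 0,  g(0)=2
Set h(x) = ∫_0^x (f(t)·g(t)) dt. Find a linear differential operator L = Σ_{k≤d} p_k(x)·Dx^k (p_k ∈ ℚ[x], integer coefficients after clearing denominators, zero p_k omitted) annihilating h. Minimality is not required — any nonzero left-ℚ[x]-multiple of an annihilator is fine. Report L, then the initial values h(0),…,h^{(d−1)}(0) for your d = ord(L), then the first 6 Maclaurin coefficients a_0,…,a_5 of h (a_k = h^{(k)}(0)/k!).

f: a_k = 1, 1, 4, 7, 19, 40, …
g: a_k = 2, 1, -1/4, 1/8, -5/64, 7/128, …
Sym-product of L_f,L_g gives L₀ (≤ ord 1).
h=∫h₀ ⇒ L = L₀·Dx.
L = (3 + 13·x + 9·x^2)·Dx + (-2 + 8·x^2 + 6·x^3)·Dx^2  (order 2).
h: a_k = 0, 2, 3/2, 35/12, 143/32, 2819/320, …
ICs: h(0) = 0, h′(0) = 2.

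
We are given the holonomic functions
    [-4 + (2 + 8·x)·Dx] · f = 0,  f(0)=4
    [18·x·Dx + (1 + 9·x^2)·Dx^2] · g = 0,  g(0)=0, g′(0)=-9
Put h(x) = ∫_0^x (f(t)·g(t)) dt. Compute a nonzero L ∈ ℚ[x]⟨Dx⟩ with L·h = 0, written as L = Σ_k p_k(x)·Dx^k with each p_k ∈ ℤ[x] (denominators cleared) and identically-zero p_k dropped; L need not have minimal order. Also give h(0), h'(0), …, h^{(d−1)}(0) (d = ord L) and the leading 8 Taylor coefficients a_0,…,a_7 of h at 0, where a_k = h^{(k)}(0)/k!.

L = (12 - 36·x - 36·x^2)·Dx + (-4 + 2·x + 108·x^2 + 144·x^3)·Dx^2 + (1 + 8·x + 25·x^2 + 72·x^3 + 144·x^4)·Dx^3  (order 3).
h: a_k = 0, 0, -18, -24, 45, 72/5, -366/5, -8712/35, …
ICs: h(0) = 0, h′(0) = 0, h′′(0) = -36.

f: a_k = 4, 8, -8, 16, -40, 112, -336, 1056, …
g: a_k = 0, -9, 0, 27, 0, -729/5, 0, 6561/7, …
Product ⇒ symmetric product L₀, ord ≤ 2.
h=∫₀ˣh₀: take L = L₀·Dx.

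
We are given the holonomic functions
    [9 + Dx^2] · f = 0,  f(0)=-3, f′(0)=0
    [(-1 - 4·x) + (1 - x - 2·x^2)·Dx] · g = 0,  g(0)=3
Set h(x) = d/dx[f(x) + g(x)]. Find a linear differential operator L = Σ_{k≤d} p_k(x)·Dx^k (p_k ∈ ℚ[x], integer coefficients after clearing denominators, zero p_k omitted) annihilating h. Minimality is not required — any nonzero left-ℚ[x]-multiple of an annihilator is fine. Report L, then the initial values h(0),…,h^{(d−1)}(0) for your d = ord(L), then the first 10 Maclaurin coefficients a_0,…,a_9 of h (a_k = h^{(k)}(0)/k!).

L = (954 + 3600·x + 8154·x^2 + 4140·x^3 + 5760·x^4 + 3888·x^5 + 2592·x^6) + (-117 - 369·x + 585·x^2 + 747·x^3 + 90·x^4 + 828·x^5 + 1512·x^6 + 864·x^7)·Dx + (106 + 400·x + 906·x^2 + 460·x^3 + 640·x^4 + 432·x^5 + 288·x^6)·Dx^2 + (-13 - 41·x + 65·x^2 + 83·x^3 + 10·x^4 + 92·x^5 + 168·x^6 + 96·x^7)·Dx^3  (order 3).
h: a_k = 3, 45, 45, 183/2, 315, 31689/40, 1785, 2296053/560, 9207, 91797387/4480, …
ICs: h(0) = 3, h′(0) = 45, h′′(0) = 90.

f: a_k = -3, 0, 27/2, 0, -81/8, 0, 243/80, 0, -2187/4480, 0, …
g: a_k = 3, 3, 9, 15, 33, 63, 129, 255, 513, 1023, …
Sum ⇒ L₀ = lclm(L_f,L_g) in ℚ(x)⟨Dx⟩.
h₀' ⇒ L via d/dx closure of L₀.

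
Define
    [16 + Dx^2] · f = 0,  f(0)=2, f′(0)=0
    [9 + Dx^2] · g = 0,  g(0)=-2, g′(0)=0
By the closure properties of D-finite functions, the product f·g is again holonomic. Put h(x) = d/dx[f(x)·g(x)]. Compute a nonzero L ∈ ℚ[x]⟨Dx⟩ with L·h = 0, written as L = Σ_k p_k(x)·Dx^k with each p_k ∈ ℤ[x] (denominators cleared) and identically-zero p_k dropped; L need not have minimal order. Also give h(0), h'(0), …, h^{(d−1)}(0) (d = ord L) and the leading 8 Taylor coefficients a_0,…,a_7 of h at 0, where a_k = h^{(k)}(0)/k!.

L = 49 + 50·Dx^2 + Dx^4  (order 4).
h: a_k = 0, 100, 0, -2402/3, 0, 11765/6, 0, -2882401/1260, …
ICs: h(0) = 0, h′(0) = 100, h′′(0) = 0, h′′′(0) = -4804.

f: a_k = 2, 0, -16, 0, 64/3, 0, -512/45, 0, …
g: a_k = -2, 0, 9, 0, -27/4, 0, 81/40, 0, …
f·g: L₀ = L_f ⊗_s L_g, ord ≤ 2·2.
Derive L from L₀ (diff closure).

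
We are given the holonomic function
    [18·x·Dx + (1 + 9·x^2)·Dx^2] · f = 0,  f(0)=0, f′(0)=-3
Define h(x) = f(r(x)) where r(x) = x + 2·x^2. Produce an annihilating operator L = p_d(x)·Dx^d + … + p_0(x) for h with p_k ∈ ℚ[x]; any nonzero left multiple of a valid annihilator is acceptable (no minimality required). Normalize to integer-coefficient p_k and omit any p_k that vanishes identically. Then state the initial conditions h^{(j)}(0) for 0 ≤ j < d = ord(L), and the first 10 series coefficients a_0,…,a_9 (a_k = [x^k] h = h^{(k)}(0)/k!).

f: a_k = 0, -3, 0, 9, 0, -243/5, 0, 2187/7, 0, -2187, …
f∘r: x↦r, Dx↦Dx/r' in L_f ⇒ L₀.
L = (-4 + 18·x + 144·x^2 + 432·x^3 + 432·x^4)·Dx + (1 + 4·x + 9·x^2 + 72·x^3 + 180·x^4 + 144·x^5)·Dx^2  (order 2).
h: a_k = 0, -3, -6, 9, 54, 297/5, -414, -11421/7, 486, 20169, …
ICs: h(0) = 0, h′(0) = -3.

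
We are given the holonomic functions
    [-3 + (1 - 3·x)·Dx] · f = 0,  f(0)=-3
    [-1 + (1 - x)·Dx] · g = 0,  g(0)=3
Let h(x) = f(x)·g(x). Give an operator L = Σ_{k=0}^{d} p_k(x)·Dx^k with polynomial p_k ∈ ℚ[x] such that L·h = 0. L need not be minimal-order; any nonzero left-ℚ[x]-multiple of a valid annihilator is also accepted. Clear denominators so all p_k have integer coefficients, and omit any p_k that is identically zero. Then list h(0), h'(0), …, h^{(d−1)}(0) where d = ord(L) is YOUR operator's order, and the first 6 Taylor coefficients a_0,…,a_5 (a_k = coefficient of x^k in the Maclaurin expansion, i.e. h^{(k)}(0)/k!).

L = (-4 + 6·x) + (1 - 4·x + 3·x^2)·Dx  (order 1).
h: a_k = -9, -36, -117, -360, -1089, -3276, …
ICs: h(0) = -9.

f: a_k = -3, -9, -27, -81, -243, -729, …
g: a_k = 3, 3, 3, 3, 3, 3, …
L₀ := L_f ⊗_s L_g (sym. prod.), ord ≤ 1.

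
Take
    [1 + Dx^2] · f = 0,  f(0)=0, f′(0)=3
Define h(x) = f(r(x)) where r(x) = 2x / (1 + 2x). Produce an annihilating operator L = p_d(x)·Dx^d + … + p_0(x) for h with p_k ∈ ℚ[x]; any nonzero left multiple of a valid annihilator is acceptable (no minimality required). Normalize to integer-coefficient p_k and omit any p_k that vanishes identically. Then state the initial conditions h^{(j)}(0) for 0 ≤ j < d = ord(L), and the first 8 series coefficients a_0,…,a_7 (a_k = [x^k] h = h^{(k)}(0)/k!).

f: a_k = 0, 3, 0, -1/2, 0, 1/40, 0, -1/1680, …
f∘r: x↦r, Dx↦Dx/r' in L_f ⇒ L₀.
L = 4 + (4 + 24·x + 48·x^2 + 32·x^3)·Dx + (1 + 8·x + 24·x^2 + 32·x^3 + 16·x^4)·Dx^2  (order 2).
h: a_k = 0, 6, -12, 20, -24, 4/5, 120, -55448/105, …
ICs: h(0) = 0, h′(0) = 6.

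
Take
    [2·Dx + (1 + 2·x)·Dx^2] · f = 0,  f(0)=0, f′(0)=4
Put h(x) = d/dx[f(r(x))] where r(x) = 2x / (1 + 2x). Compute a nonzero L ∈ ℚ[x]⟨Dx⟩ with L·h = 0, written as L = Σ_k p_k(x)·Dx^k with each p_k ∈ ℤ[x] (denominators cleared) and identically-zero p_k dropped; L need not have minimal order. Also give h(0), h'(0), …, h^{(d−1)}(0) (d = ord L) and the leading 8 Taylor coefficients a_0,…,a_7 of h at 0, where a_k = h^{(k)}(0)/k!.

f: a_k = 0, 4, -4, 16/3, -8, 64/5, -64/3, 256/7, …
L₀ from L_f via x↦r, Dx↦r'^{-1}Dx.
h₀' ⇒ L via d/dx closure of L₀.
L = (8 + 24·x) + (1 + 8·x + 12·x^2)·Dx  (order 1).
h: a_k = 8, -64, 416, -2560, 15488, -93184, 559616, -3358720, …
ICs: h(0) = 8.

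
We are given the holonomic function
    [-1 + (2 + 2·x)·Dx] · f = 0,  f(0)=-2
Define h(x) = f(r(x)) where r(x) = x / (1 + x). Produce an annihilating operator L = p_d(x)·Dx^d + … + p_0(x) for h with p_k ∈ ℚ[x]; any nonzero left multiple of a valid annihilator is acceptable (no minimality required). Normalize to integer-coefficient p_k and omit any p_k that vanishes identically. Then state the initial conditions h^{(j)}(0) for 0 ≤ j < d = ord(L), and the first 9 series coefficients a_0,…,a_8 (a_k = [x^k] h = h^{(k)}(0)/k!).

f: a_k = -2, -1, 1/4, -1/8, 5/64, -7/128, 21/512, -33/1024, 429/16384, …
Substitute x→r, Dx→(1/r')Dx; clear ⇒ L₀.
L = -1 + (2 + 6·x + 4·x^2)·Dx  (order 1).
h: a_k = -2, -1, 5/4, -13/8, 141/64, -399/128, 2353/512, -7205/1024, 182461/16384, …
ICs: h(0) = -2.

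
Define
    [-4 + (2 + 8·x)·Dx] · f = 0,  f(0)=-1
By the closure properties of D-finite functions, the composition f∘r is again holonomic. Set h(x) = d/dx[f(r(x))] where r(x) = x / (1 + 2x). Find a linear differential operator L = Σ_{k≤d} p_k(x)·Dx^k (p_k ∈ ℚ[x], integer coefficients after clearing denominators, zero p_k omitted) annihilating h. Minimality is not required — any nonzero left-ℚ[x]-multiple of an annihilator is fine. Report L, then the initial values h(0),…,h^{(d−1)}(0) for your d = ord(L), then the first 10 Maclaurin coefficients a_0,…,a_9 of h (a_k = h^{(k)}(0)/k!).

f: a_k = -1, -2, 2, -4, 10, -28, 84, -264, 858, -2860, …
L₀ from L_f via x↦r, Dx↦r'^{-1}Dx.
h₀' ⇒ L via d/dx closure of L₀.
L = (-6 - 24·x) + (-1 - 8·x - 12·x^2)·Dx  (order 1).
h: a_k = -2, 12, -60, 296, -1500, 7848, -42168, 231120, -1285164, 7222280, …
ICs: h(0) = -2.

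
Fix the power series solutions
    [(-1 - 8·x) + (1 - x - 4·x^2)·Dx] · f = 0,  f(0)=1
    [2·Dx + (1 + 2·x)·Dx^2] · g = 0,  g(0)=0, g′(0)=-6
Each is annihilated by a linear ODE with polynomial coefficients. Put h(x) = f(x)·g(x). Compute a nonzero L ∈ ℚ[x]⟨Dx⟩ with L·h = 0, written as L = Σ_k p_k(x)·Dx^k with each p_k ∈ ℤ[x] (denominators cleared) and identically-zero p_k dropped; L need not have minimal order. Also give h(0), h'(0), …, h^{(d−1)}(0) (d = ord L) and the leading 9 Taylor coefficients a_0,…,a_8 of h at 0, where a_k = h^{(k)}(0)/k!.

L = (10 + 32·x) + (22·x + 40·x^2)·Dx + (-1 - x + 6·x^2 + 8·x^3)·Dx^2  (order 2).
h: a_k = 0, -6, 0, -32, -20, -836/5, -1076/5, -6572/7, -59628/35, …
ICs: h(0) = 0, h′(0) = -6.

f: a_k = 1, 1, 5, 9, 29, 65, 181, 441, 1165, …
g: a_k = 0, -6, 6, -8, 12, -96/5, 32, -384/7, 96, …
L₀ := L_f ⊗_s L_g (sym. prod.), ord ≤ 2.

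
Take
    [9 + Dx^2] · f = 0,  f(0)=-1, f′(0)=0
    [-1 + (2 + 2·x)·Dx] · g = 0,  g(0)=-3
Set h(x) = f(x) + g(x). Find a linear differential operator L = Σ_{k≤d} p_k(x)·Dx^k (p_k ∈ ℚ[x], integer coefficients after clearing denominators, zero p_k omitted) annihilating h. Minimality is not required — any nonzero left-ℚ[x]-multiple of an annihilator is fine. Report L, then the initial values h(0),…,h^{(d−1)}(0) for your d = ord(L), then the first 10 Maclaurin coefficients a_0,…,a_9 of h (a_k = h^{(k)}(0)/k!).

L = (-351 - 648·x - 324·x^2) + (630 + 1926·x + 1944·x^2 + 648·x^3)·Dx + (-39 - 72·x - 36·x^2)·Dx^2 + (70 + 214·x + 216·x^2 + 72·x^3)·Dx^3  (order 3).
h: a_k = -4, -3/2, 39/8, -3/16, -417/128, -21/256, 5499/5120, -99/2048, -141579/1146880, -2145/65536, …
ICs: h(0) = -4, h′(0) = -3/2, h′′(0) = 39/4.

f: a_k = -1, 0, 9/2, 0, -27/8, 0, 81/80, 0, -729/4480, 0, …
g: a_k = -3, -3/2, 3/8, -3/16, 15/128, -21/256, 63/1024, -99/2048, 1287/32768, -2145/65536, …
L₀ := lclm(L_f,L_g); ord L₀ ≤ 2+1.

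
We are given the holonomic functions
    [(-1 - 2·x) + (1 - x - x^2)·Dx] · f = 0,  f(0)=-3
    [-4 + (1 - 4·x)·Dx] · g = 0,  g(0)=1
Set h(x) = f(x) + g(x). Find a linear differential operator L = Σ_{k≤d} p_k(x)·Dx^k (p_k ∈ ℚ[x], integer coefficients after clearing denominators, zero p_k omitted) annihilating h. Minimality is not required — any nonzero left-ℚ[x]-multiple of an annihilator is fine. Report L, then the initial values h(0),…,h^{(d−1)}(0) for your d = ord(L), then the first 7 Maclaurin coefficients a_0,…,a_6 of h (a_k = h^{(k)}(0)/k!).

L = (-16 - 72·x + 24·x^2 - 32·x^3) + (28 - 38·x - 54·x^2 + 16·x^3 - 64·x^4)·Dx + (-3 + 17·x - 23·x^2 + 14·x^3 - 4·x^4 - 16·x^5)·Dx^2  (order 2).
h: a_k = -2, 1, 10, 55, 241, 1000, 4057, …
ICs: h(0) = -2, h′(0) = 1.

f: a_k = -3, -3, -6, -9, -15, -24, -39, …
g: a_k = 1, 4, 16, 64, 256, 1024, 4096, …
Weyl lclm of L_f,L_g ⇒ L₀ (ord ≤ 2).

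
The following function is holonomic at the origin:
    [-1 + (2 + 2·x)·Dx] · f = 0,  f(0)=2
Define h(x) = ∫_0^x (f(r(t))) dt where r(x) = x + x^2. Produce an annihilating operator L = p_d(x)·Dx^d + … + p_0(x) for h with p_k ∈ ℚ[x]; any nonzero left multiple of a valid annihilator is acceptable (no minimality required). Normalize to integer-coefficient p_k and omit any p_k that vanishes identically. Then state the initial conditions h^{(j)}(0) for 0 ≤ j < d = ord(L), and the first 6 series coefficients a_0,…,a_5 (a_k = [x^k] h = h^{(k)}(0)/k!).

L = (-1 - 2·x)·Dx + (2 + 2·x + 2·x^2)·Dx^2  (order 2).
h: a_k = 0, 2, 1/2, 1/4, -3/32, 3/320, …
ICs: h(0) = 0, h′(0) = 2.

f: a_k = 2, 1, -1/4, 1/8, -5/64, 7/128, …
h₀=f(r): pull back L_f along r ⇒ L₀.
h=∫h₀ ⇒ L = L₀·Dx.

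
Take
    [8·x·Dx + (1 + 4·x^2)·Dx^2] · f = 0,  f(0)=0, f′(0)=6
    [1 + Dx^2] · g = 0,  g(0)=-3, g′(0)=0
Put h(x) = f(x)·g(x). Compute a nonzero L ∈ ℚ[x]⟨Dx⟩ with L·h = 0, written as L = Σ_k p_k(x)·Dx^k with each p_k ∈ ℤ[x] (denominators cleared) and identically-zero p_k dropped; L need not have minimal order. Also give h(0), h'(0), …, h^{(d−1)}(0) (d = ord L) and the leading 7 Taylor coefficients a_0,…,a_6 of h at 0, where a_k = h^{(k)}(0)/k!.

L = (85 + 944·x^2 + 416·x^4 + 256·x^6 + 256·x^8) + (144·x + 704·x^3 + 768·x^5 + 1024·x^7)·Dx + (90 + 992·x^2 + 576·x^4 + 512·x^6 + 512·x^8)·Dx^2 + (144·x + 704·x^3 + 768·x^5 + 1024·x^7)·Dx^3 + (5 + 48·x^2 + 160·x^4 + 256·x^6 + 256·x^8)·Dx^4  (order 4).
h: a_k = 0, -18, 0, 33, 0, -1407/20, 0, …
ICs: h(0) = 0, h′(0) = -18, h′′(0) = 0, h′′′(0) = 198.

f: a_k = 0, 6, 0, -8, 0, 96/5, 0, …
g: a_k = -3, 0, 3/2, 0, -1/8, 0, 1/240, …
h₀=f·g: eliminate ⇒ L₀, order ≤ 2·2.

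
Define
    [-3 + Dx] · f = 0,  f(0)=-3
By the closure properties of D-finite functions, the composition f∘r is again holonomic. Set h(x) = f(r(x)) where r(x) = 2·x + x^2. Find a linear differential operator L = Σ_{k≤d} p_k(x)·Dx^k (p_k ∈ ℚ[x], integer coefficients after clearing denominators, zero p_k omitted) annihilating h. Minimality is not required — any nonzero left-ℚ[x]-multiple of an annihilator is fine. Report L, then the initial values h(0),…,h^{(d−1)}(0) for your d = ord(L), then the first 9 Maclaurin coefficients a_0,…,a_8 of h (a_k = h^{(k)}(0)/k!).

f: a_k = -3, -9, -27/2, -27/2, -81/8, -243/40, -243/80, -729/560, -2187/4480, …
Change of var in L_f (x↦r) gives L₀.
L = (-6 - 6·x) + Dx  (order 1).
h: a_k = -3, -18, -63, -162, -675/2, -2997/5, -9369/10, -46089/35, -473283/280, …
ICs: h(0) = -3.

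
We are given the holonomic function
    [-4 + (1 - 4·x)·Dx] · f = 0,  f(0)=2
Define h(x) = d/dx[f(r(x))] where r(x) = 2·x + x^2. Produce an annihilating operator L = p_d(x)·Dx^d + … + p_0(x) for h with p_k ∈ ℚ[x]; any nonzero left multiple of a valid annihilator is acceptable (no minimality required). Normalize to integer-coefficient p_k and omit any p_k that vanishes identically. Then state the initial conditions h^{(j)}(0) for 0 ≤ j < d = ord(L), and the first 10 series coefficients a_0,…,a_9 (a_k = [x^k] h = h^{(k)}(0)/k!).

f: a_k = 2, 8, 32, 128, 512, 2048, 8192, 32768, 131072, 524288, …
L₀ from L_f via x↦r, Dx↦r'^{-1}Dx.
h₀' ⇒ L via d/dx closure of L₀.
L = (17 + 24·x + 12·x^2) + (-1 + 7·x + 12·x^2 + 4·x^3)·Dx  (order 1).
h: a_k = 16, 272, 3456, 39040, 413440, 4203264, 41545728, 402264064, 3834040320, 36091678720, …
ICs: h(0) = 16.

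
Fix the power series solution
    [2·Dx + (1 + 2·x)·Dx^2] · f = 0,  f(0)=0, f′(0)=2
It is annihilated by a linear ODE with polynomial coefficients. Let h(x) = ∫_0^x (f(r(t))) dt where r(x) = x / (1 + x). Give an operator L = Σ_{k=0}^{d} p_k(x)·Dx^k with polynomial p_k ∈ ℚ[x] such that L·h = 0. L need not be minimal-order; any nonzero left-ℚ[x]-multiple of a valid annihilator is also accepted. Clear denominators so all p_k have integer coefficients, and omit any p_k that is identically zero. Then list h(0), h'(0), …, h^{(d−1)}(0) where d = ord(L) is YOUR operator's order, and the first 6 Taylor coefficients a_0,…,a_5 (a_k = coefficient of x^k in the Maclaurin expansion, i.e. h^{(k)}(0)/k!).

f: a_k = 0, 2, -2, 8/3, -4, 32/5, …
h₀=f(r): pull back L_f along r ⇒ L₀.
h=∫₀ˣh₀: take L = L₀·Dx.
L = (4 + 6·x)·Dx^2 + (1 + 4·x + 3·x^2)·Dx^3  (order 3).
h: a_k = 0, 0, 1, -4/3, 13/6, -4, …
ICs: h(0) = 0, h′(0) = 0, h′′(0) = 2.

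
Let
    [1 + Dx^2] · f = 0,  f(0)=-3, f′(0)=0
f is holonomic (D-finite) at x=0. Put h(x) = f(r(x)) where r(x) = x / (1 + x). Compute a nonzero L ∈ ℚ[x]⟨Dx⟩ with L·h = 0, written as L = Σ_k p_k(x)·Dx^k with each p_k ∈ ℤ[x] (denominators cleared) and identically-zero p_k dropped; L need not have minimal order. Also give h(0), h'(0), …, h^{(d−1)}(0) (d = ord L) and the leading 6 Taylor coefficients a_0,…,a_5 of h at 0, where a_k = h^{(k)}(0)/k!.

f: a_k = -3, 0, 3/2, 0, -1/8, 0, …
h₀=f(r): pull back L_f along r ⇒ L₀.
L = 1 + (2 + 6·x + 6·x^2 + 2·x^3)·Dx + (1 + 4·x + 6·x^2 + 4·x^3 + x^4)·Dx^2  (order 2).
h: a_k = -3, 0, 3/2, -3, 35/8, -11/2, …
ICs: h(0) = -3, h′(0) = 0.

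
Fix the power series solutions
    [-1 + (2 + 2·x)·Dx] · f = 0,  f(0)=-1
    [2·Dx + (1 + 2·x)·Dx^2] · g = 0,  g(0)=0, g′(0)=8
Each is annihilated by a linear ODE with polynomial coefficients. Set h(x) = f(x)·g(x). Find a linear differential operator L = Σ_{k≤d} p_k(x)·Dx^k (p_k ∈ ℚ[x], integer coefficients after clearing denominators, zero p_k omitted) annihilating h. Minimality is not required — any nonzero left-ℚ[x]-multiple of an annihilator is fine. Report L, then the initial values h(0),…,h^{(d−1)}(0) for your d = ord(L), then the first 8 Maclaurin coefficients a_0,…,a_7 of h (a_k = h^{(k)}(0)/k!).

L = (-1 + 2·x) + (4 + 4·x)·Dx + (4 + 16·x + 20·x^2 + 8·x^3)·Dx^2  (order 2).
h: a_k = 0, -8, 4, -17/3, 55/6, -3709/240, 4267/160, -209709/4480, …
ICs: h(0) = 0, h′(0) = -8.

f: a_k = -1, -1/2, 1/8, -1/16, 5/128, -7/256, 21/1024, -33/2048, …
g: a_k = 0, 8, -8, 32/3, -16, 128/5, -128/3, 512/7, …
Product ⇒ symmetric product L₀, ord ≤ 2.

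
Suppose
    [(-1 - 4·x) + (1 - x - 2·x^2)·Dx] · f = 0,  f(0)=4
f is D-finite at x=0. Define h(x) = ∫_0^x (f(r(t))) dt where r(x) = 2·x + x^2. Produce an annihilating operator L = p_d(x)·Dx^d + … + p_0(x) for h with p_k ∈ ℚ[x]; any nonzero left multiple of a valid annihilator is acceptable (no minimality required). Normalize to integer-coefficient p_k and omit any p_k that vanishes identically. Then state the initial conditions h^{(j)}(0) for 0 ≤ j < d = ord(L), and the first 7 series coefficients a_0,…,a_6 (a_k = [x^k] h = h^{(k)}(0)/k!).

f: a_k = 4, 4, 12, 20, 44, 84, 172, …
Substitute x→r, Dx→(1/r')Dx; clear ⇒ L₀.
h=∫₀ˣh₀: take L = L₀·Dx.
L = (2 + 16·x + 8·x^2)·Dx + (-1 + 3·x + 6·x^2 + 2·x^3)·Dx^2  (order 2).
h: a_k = 0, 4, 4, 52/3, 52, 956/5, 2108/3, …
ICs: h(0) = 0, h′(0) = 4.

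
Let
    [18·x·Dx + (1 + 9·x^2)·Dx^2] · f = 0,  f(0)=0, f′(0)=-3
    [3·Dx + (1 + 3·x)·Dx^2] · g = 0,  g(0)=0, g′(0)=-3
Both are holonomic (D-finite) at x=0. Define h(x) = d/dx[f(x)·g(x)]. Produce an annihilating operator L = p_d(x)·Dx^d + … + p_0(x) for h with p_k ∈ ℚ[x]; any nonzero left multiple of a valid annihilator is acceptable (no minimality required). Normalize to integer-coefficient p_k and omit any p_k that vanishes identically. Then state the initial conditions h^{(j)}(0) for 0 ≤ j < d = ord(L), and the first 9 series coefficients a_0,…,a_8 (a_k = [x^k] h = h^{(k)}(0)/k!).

L = (648 + 3564·x + 19440·x^2 + 113724·x^3 + 262440·x^4 + 341172·x^5 + 236196·x^7) + (162 + 3348·x + 24948·x^2 + 117612·x^3 + 396576·x^4 + 813564·x^5 + 918540·x^6 + 236196·x^7 + 826686·x^8)·Dx + (36 + 576·x + 5184·x^2 + 25272·x^3 + 87480·x^4 + 227448·x^5 + 419904·x^6 + 472392·x^7 + 236196·x^8 + 472392·x^9)·Dx^2 + (5 + 54·x + 333·x^2 + 1512·x^3 + 5346·x^4 + 14580·x^5 + 30618·x^6 + 52488·x^7 + 59049·x^8 + 39366·x^9 + 59049·x^10)·Dx^3  (order 3).
h: a_k = 0, 18, -81/2, 0, -405/4, 6318/5, -56133/20, 0, -2381643/280, …
ICs: h(0) = 0, h′(0) = 18, h′′(0) = -81.

f: a_k = 0, -3, 0, 9, 0, -243/5, 0, 2187/7, 0, …
g: a_k = 0, -3, 9/2, -9, 81/4, -243/5, 243/2, -2187/7, 6561/8, …
Product ⇒ symmetric product L₀, ord ≤ 4.
Derive L from L₀ (diff closure).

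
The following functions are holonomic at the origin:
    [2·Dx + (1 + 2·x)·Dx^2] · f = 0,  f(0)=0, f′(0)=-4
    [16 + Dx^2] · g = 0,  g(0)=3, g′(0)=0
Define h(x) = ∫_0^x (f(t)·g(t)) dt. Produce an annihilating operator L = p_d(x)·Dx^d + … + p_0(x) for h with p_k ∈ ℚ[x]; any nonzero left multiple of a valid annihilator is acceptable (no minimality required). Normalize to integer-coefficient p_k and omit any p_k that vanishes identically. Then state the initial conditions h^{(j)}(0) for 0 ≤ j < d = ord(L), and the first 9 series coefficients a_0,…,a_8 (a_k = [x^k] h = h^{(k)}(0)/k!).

L = (2688 + 27648·x + 93184·x^2 + 131072·x^3 + 65536·x^4)·Dx + (896 + 5888·x + 12288·x^2 + 8192·x^3)·Dx^2 + (408 + 3712·x + 11904·x^2 + 16384·x^3 + 8192·x^4)·Dx^3 + (56 + 368·x + 768·x^2 + 512·x^3)·Dx^4 + (15 + 124·x + 380·x^2 + 512·x^3 + 256·x^4)·Dx^5  (order 5).
h: a_k = 0, 0, -6, 4, 20, -72/5, -32/5, 0, 416/35, …
ICs: h(0) = 0, h′(0) = 0, h′′(0) = -12, h′′′(0) = 24, h′′′′(0) = 480.

f: a_k = 0, -4, 4, -16/3, 8, -64/5, 64/3, -256/7, 64, …
g: a_k = 3, 0, -24, 0, 32, 0, -256/15, 0, 512/105, …
Sym-product of L_f,L_g gives L₀ (≤ ord 4).
h=∫₀ˣh₀: take L = L₀·Dx.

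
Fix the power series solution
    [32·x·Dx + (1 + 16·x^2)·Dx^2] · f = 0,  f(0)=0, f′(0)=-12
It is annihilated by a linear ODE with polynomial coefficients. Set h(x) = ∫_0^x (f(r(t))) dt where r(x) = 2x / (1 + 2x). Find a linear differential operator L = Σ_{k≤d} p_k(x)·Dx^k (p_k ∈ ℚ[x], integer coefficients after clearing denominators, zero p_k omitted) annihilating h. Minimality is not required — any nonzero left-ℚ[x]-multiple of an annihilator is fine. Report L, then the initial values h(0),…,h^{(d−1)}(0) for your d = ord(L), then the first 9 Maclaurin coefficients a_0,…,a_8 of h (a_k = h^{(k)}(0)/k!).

f: a_k = 0, -12, 0, 64, 0, -3072/5, 0, 49152/7, 0, …
h₀=f(r): pull back L_f along r ⇒ L₀.
h=∫h₀ ⇒ L = L₀·Dx.
L = (4 + 136·x)·Dx^2 + (1 + 4·x + 68·x^2)·Dx^3  (order 3).
h: a_k = 0, 0, -12, 16, 104, -576, -6464/5, 156416/7, -139584/7, …
ICs: h(0) = 0, h′(0) = 0, h′′(0) = -24.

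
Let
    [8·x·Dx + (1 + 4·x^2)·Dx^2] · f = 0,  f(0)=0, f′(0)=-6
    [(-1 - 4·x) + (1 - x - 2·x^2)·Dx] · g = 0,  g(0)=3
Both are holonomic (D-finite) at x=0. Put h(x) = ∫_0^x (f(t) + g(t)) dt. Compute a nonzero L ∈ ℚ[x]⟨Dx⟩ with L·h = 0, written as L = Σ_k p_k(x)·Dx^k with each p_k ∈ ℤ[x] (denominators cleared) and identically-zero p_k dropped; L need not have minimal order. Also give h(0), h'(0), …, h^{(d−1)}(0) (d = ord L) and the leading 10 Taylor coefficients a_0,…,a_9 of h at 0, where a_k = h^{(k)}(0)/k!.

f: a_k = 0, -6, 0, 8, 0, -96/5, 0, 384/7, 0, -512/3, …
g: a_k = 3, 3, 9, 15, 33, 63, 129, 255, 513, 1023, …
Weyl lclm of L_f,L_g ⇒ L₀ (ord ≤ 3).
h=∫₀ˣh₀: take L = L₀·Dx.
L = (24 - 96·x - 864·x^2 - 1536·x^3 - 3264·x^4 - 768·x^6)·Dx^2 + (-19 - 80·x - 100·x^2 - 544·x^3 - 1424·x^4 - 2368·x^5 - 192·x^6 - 768·x^7)·Dx^3 + (3 + 7·x + 32·x^2 - 28·x^3 + 24·x^4 - 240·x^5 - 256·x^6 - 64·x^7 - 128·x^8)·Dx^4  (order 4).
h: a_k = 0, 3, -3/2, 3, 23/4, 33/5, 73/10, 129/7, 2169/56, 57, …
ICs: h(0) = 0, h′(0) = 3, h′′(0) = -3, h′′′(0) = 18.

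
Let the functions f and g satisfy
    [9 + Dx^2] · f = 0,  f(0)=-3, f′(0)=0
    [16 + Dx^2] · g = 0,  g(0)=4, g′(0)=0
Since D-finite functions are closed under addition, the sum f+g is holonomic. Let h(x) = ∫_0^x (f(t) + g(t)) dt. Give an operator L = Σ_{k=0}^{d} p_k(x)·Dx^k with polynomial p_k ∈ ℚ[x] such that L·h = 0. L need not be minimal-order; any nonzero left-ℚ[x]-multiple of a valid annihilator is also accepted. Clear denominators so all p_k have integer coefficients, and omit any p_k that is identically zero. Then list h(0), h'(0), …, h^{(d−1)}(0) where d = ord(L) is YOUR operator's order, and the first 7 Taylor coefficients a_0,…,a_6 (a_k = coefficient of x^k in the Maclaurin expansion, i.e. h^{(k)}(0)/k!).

f: a_k = -3, 0, 27/2, 0, -81/8, 0, 243/80, …
g: a_k = 4, 0, -32, 0, 128/3, 0, -1024/45, …
h₀=f+g: left-lcm gives L₀, ord ≤ 4.
h=∫₀ˣh₀: take L = L₀·Dx.
L = 144·Dx + 25·Dx^3 + Dx^5  (order 5).
h: a_k = 0, 1, 0, -37/6, 0, 781/120, 0, …
ICs: h(0) = 0, h′(0) = 1, h′′(0) = 0, h′′′(0) = -37, h′′′′(0) = 0.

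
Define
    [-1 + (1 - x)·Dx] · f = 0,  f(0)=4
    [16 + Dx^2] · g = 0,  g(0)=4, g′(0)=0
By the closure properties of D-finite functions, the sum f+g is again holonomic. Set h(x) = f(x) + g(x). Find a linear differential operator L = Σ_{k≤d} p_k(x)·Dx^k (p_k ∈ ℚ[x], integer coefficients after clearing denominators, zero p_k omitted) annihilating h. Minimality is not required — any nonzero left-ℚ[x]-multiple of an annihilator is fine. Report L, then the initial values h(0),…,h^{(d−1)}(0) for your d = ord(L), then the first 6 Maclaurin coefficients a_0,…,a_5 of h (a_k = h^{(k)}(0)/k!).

L = (176 - 256·x + 128·x^2) + (-144 + 400·x - 384·x^2 + 128·x^3)·Dx + (11 - 16·x + 8·x^2)·Dx^2 + (-9 + 25·x - 24·x^2 + 8·x^3)·Dx^3  (order 3).
h: a_k = 8, 4, -28, 4, 140/3, 4, …
ICs: h(0) = 8, h′(0) = 4, h′′(0) = -56.

f: a_k = 4, 4, 4, 4, 4, 4, …
g: a_k = 4, 0, -32, 0, 128/3, 0, …
Weyl lclm of L_f,L_g ⇒ L₀ (ord ≤ 3).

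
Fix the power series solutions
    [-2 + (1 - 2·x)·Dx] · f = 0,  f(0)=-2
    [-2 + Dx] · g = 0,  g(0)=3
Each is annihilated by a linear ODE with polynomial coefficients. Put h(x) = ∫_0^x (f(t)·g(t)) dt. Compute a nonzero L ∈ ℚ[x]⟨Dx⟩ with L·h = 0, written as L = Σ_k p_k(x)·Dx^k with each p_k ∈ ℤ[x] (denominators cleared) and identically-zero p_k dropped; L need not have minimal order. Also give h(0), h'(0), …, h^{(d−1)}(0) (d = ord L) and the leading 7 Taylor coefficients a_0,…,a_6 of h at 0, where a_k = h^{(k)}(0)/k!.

L = (4 - 4·x)·Dx + (-1 + 2·x)·Dx^2  (order 2).
h: a_k = 0, -6, -12, -20, -32, -52, -1304/15, …
ICs: h(0) = 0, h′(0) = -6.

f: a_k = -2, -4, -8, -16, -32, -64, -128, …
g: a_k = 3, 6, 6, 4, 2, 4/5, 4/15, …
L₀ := L_f ⊗_s L_g (sym. prod.), ord ≤ 1.
h=∫₀ˣh₀: take L = L₀·Dx.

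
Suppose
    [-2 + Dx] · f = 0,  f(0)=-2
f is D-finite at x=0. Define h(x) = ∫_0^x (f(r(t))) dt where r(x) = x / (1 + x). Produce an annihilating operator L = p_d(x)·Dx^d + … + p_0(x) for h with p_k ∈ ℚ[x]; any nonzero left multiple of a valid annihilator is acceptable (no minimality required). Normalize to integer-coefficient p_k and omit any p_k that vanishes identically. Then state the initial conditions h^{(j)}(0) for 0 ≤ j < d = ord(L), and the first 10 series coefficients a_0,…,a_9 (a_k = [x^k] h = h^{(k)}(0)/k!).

f: a_k = -2, -4, -4, -8/3, -4/3, -8/15, -8/45, -16/315, -4/315, -8/2835, …
Substitute x→r, Dx→(1/r')Dx; clear ⇒ L₀.
h=∫h₀ ⇒ L = L₀·Dx.
L = -2·Dx + (1 + 2·x + x^2)·Dx^2  (order 2).
h: a_k = 0, -2, -2, 0, 1/3, -4/15, 2/15, -8/315, -5/126, 64/945, …
ICs: h(0) = 0, h′(0) = -2.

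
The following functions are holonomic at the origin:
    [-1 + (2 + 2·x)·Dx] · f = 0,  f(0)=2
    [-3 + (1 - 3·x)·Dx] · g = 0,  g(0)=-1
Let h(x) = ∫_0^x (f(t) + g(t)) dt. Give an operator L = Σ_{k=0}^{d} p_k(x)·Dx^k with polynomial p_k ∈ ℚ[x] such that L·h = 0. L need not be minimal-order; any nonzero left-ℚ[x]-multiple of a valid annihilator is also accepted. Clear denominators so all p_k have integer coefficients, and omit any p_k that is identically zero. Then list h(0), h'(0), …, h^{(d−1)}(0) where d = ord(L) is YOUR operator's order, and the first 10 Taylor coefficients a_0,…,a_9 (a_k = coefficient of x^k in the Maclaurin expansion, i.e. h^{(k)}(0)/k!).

L = (39 + 27·x)·Dx + (-73 - 138·x - 81·x^2)·Dx^2 + (10 - 2·x - 66·x^2 - 54·x^3)·Dx^3  (order 3).
h: a_k = 0, 1, -1, -37/12, -215/32, -5189/320, -31097/768, -373269/3584, -2239455/8192, -35831951/49152, …
ICs: h(0) = 0, h′(0) = 1, h′′(0) = -2.

f: a_k = 2, 1, -1/4, 1/8, -5/64, 7/128, -21/512, 33/1024, -429/16384, 715/32768, …
g: a_k = -1, -3, -9, -27, -81, -243, -729, -2187, -6561, -19683, …
f+g: L₀ = lclm(L_f,L_g), ord ≤ 1+1.
h=∫₀ˣh₀: take L = L₀·Dx.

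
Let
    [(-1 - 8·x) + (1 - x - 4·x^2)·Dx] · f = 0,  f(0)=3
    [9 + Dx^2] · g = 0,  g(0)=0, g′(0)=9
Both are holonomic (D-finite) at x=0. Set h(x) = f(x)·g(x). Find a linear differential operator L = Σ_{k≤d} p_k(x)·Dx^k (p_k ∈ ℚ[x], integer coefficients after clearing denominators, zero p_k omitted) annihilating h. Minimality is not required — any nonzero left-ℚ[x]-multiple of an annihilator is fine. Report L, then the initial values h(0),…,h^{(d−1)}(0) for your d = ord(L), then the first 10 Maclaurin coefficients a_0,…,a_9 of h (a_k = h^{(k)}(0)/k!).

L = (-1 + 9·x + 36·x^2) + (2 + 16·x)·Dx + (-1 + x + 4·x^2)·Dx^2  (order 2).
h: a_k = 0, 27, 27, 189/2, 405/2, 23949/40, 56349/40, 2127843/560, 5283387/560, 110360259/4480, …
ICs: h(0) = 0, h′(0) = 27.

f: a_k = 3, 3, 15, 27, 87, 195, 543, 1323, 3495, 8787, …
g: a_k = 0, 9, 0, -27/2, 0, 243/40, 0, -729/560, 0, 729/4480, …
h₀=f·g: eliminate ⇒ L₀, order ≤ 1·2.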